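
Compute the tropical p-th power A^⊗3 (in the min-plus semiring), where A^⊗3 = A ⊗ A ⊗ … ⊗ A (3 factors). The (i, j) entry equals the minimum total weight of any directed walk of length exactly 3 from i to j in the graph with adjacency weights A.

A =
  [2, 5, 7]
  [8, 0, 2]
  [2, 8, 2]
A^⊗3 =
  [6, 5, 7]
  [4, 0, 2]
  [6, 7, 6]

Each entry (A^⊗3)_ij equals the minimum over all length-3 walks i = v_0 → v_1 → … → v_3 = j of Σ_t A[v_t][v_{t+1}]. For example, for (i, j) = (0, 2) we minimise over 9 possible intermediate vertex sequences; the minimum is 7, attained along the walk 0 → 1 → 1 → 2.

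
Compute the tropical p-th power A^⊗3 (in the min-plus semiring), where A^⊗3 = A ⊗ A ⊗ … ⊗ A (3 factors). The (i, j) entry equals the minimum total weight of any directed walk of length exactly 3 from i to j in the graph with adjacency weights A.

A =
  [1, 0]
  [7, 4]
A^⊗3 =
  [3, 2]
  [9, 8]

Each entry (A^⊗3)_ij equals the minimum over all length-3 walks i = v_0 → v_1 → … → v_3 = j of Σ_t A[v_t][v_{t+1}]. For example, for (i, j) = (0, 1) we minimise over 4 possible intermediate vertex sequences; the minimum is 2, attained along the walk 0 → 0 → 0 → 1.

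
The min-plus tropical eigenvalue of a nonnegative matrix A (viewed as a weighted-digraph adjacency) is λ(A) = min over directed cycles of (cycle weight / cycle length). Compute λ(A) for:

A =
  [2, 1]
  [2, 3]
λ(A) = 3/2

Enumerate directed cycles and compute their means (weight / length). Sample:
  cycle 0 → 0: weight = 2, length = 1, mean = 2/1 ≈ 2.000
  cycle 1 → 1: weight = 3, length = 1, mean = 3/1 ≈ 3.000
  cycle 0 → 1 → 0: weight = 3, length = 2, mean = 3/2 ≈ 1.500
  cycle 1 → 0 → 1: weight = 3, length = 2, mean = 3/2 ≈ 1.500
Minimum mean = 1.500, attained e.g. along the cycle 0 → 1 → 0 with weight 3 and length 2. So λ(A) = 3/2 = 3/2.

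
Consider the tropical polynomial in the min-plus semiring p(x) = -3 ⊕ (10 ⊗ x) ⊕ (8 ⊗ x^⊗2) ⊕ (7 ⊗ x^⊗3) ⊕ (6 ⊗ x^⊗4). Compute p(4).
p(4) = -3

A tropical monomial a ⊗ x^⊗i evaluates to a + i · x. Evaluating each term at x = 4:
  Term 0 contributes -3 + 0 · 4 = -3
  Term 1 contributes 10 + 1 · 4 = 14
  Term 2 contributes 8 + 2 · 4 = 16
  Term 3 contributes 7 + 3 · 4 = 19
  Term 4 contributes 6 + 4 · 4 = 22
p(4) = ⊕ of these = min[-3, 14, 16, 19, 22] = -3.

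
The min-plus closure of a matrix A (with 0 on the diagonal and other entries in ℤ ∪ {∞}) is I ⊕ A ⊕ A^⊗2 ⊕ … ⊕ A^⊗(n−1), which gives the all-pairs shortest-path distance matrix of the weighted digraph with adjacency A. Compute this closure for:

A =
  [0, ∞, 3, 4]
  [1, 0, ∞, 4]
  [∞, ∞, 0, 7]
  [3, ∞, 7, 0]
Closure =
  [0, ∞, 3, 4]
  [1, 0, 4, 4]
  [10, ∞, 0, 7]
  [3, ∞, 6, 0]

This is the Floyd-Warshall all-pairs shortest-path computation. For each intermediate vertex k = 0, 1, …, 3, update dist[i][j] ← min(dist[i][j], dist[i][k] + dist[k][j]). The final matrix gives, for each (i, j), the minimum total weight of any directed path from i to j (possibly empty when i = j).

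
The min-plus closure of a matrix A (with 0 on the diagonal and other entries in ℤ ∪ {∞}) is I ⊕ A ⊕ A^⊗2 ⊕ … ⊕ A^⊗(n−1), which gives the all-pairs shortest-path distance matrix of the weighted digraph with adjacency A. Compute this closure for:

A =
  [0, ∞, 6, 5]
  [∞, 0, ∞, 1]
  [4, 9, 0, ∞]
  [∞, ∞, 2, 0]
Closure =
  [0, 15, 6, 5]
  [7, 0, 3, 1]
  [4, 9, 0, 9]
  [6, 11, 2, 0]

This is the Floyd-Warshall all-pairs shortest-path computation. For each intermediate vertex k = 0, 1, …, 3, update dist[i][j] ← min(dist[i][j], dist[i][k] + dist[k][j]). The final matrix gives, for each (i, j), the minimum total weight of any directed path from i to j (possibly empty when i = j).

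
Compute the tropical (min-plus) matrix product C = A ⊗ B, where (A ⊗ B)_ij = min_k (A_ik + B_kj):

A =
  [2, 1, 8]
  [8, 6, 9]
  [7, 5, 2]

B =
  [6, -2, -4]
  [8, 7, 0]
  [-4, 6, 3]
A ⊗ B =
  [4, 0, -2]
  [5, 6, 4]
  [-2, 5, 3]

Apply the min-plus product entry-by-entry:
  C[0][0] = min over k of (A[0][0] + B[0][0] = 2 + 6 = 8, A[0][1] + B[1][0] = 1 + 8 = 9, A[0][2] + B[2][0] = 8 + -4 = 4) = 4 (attained at k = 2)
  C[0][1] = min over k of (A[0][0] + B[0][1] = 2 + -2 = 0, A[0][1] + B[1][1] = 1 + 7 = 8, A[0][2] + B[2][1] = 8 + 6 = 14) = 0 (attained at k = 0)
  C[0][2] = min over k of (A[0][0] + B[0][2] = 2 + -4 = -2, A[0][1] + B[1][2] = 1 + 0 = 1, A[0][2] + B[2][2] = 8 + 3 = 11) = -2 (attained at k = 0)
  C[1][0] = min over k of (A[1][0] + B[0][0] = 8 + 6 = 14, A[1][1] + B[1][0] = 6 + 8 = 14, A[1][2] + B[2][0] = 9 + -4 = 5) = 5 (attained at k = 2)
  C[1][1] = min over k of (A[1][0] + B[0][1] = 8 + -2 = 6, A[1][1] + B[1][1] = 6 + 7 = 13, A[1][2] + B[2][1] = 9 + 6 = 15) = 6 (attained at k = 0)
  C[1][2] = min over k of (A[1][0] + B[0][2] = 8 + -4 = 4, A[1][1] + B[1][2] = 6 + 0 = 6, A[1][2] + B[2][2] = 9 + 3 = 12) = 4 (attained at k = 0)
  C[2][0] = min over k of (A[2][0] + B[0][0] = 7 + 6 = 13, A[2][1] + B[1][0] = 5 + 8 = 13, A[2][2] + B[2][0] = 2 + -4 = -2) = -2 (attained at k = 2)
  C[2][1] = min over k of (A[2][0] + B[0][1] = 7 + -2 = 5, A[2][1] + B[1][1] = 5 + 7 = 12, A[2][2] + B[2][1] = 2 + 6 = 8) = 5 (attained at k = 0)
  C[2][2] = min over k of (A[2][0] + B[0][2] = 7 + -4 = 3, A[2][1] + B[1][2] = 5 + 0 = 5, A[2][2] + B[2][2] = 2 + 3 = 5) = 3 (attained at k = 0)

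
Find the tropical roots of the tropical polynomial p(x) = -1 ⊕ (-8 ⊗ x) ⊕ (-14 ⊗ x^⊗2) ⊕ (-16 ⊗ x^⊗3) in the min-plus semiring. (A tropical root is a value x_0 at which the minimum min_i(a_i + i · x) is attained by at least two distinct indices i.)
Roots: {2, 6, 7}

Each tropical root is a break point of the lower envelope of the lines y = a_i + i · x (there are 4 lines, with slopes 0, 1, ..., 3). Only the lines that attain the minimum somewhere contribute to roots; other lines are dominated. Here the surviving (envelope) indices are i = 3, i = 2, i = 1, i = 0.
Intersections between consecutive envelope lines give the roots: for adjacent envelope indices i < j the intersection is x = (a_i − a_j) / (j − i). Reading off the sorted break points: {2, 6, 7}.
Verification: at each break x_0, at least two indices attain the minimum of min_i(a_i + i · x_0).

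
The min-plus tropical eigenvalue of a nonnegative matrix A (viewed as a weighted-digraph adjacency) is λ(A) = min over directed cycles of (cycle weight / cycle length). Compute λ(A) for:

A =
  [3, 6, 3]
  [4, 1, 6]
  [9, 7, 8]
λ(A) = 1

Enumerate directed cycles and compute their means (weight / length). Sample:
  cycle 0 → 0: weight = 3, length = 1, mean = 3/1 ≈ 3.000
  cycle 1 → 1: weight = 1, length = 1, mean = 1/1 ≈ 1.000
  cycle 2 → 2: weight = 8, length = 1, mean = 8/1 ≈ 8.000
  cycle 0 → 1 → 0: weight = 10, length = 2, mean = 10/2 ≈ 5.000
  cycle 0 → 2 → 0: weight = 12, length = 2, mean = 12/2 ≈ 6.000
  cycle 1 → 0 → 1: weight = 10, length = 2, mean = 10/2 ≈ 5.000
Minimum mean = 1.000, attained e.g. along the cycle 1 → 1 with weight 1 and length 1. So λ(A) = 1/1 = 1.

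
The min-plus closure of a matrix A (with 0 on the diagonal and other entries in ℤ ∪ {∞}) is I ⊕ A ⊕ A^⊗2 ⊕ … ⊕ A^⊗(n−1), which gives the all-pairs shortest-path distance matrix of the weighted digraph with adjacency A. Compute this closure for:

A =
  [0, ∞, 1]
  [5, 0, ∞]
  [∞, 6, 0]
Closure =
  [0, 7, 1]
  [5, 0, 6]
  [11, 6, 0]

This is the Floyd-Warshall all-pairs shortest-path computation. For each intermediate vertex k = 0, 1, …, 2, update dist[i][j] ← min(dist[i][j], dist[i][k] + dist[k][j]). The final matrix gives, for each (i, j), the minimum total weight of any directed path from i to j (possibly empty when i = j).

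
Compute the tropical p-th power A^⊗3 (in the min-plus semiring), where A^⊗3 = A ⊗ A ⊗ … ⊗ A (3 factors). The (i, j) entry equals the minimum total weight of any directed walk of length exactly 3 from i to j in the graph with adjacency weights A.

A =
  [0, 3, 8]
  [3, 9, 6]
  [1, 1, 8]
A^⊗3 =
  [0, 3, 8]
  [3, 6, 11]
  [1, 4, 9]

Each entry (A^⊗3)_ij equals the minimum over all length-3 walks i = v_0 → v_1 → … → v_3 = j of Σ_t A[v_t][v_{t+1}]. For example, for (i, j) = (0, 2) we minimise over 9 possible intermediate vertex sequences; the minimum is 8, attained along the walk 0 → 0 → 0 → 2.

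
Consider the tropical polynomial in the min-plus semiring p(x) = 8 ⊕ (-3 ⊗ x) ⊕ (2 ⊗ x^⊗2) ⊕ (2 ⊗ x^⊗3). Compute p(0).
p(0) = -3

A tropical monomial a ⊗ x^⊗i evaluates to a + i · x. Evaluating each term at x = 0:
  Term 0 contributes 8 + 0 · 0 = 8
  Term 1 contributes -3 + 1 · 0 = -3
  Term 2 contributes 2 + 2 · 0 = 2
  Term 3 contributes 2 + 3 · 0 = 2
p(0) = ⊕ of these = min[8, -3, 2, 2] = -3.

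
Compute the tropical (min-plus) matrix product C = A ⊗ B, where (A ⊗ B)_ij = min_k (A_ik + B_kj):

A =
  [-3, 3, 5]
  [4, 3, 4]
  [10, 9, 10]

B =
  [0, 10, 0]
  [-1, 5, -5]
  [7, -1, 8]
A ⊗ B =
  [-3, 4, -3]
  [2, 3, -2]
  [8, 9, 4]

Apply the min-plus product entry-by-entry:
  C[0][0] = min over k of (A[0][0] + B[0][0] = -3 + 0 = -3, A[0][1] + B[1][0] = 3 + -1 = 2, A[0][2] + B[2][0] = 5 + 7 = 12) = -3 (attained at k = 0)
  C[0][1] = min over k of (A[0][0] + B[0][1] = -3 + 10 = 7, A[0][1] + B[1][1] = 3 + 5 = 8, A[0][2] + B[2][1] = 5 + -1 = 4) = 4 (attained at k = 2)
  C[0][2] = min over k of (A[0][0] + B[0][2] = -3 + 0 = -3, A[0][1] + B[1][2] = 3 + -5 = -2, A[0][2] + B[2][2] = 5 + 8 = 13) = -3 (attained at k = 0)
  C[1][0] = min over k of (A[1][0] + B[0][0] = 4 + 0 = 4, A[1][1] + B[1][0] = 3 + -1 = 2, A[1][2] + B[2][0] = 4 + 7 = 11) = 2 (attained at k = 1)
  C[1][1] = min over k of (A[1][0] + B[0][1] = 4 + 10 = 14, A[1][1] + B[1][1] = 3 + 5 = 8, A[1][2] + B[2][1] = 4 + -1 = 3) = 3 (attained at k = 2)
  C[1][2] = min over k of (A[1][0] + B[0][2] = 4 + 0 = 4, A[1][1] + B[1][2] = 3 + -5 = -2, A[1][2] + B[2][2] = 4 + 8 = 12) = -2 (attained at k = 1)
  C[2][0] = min over k of (A[2][0] + B[0][0] = 10 + 0 = 10, A[2][1] + B[1][0] = 9 + -1 = 8, A[2][2] + B[2][0] = 10 + 7 = 17) = 8 (attained at k = 1)
  C[2][1] = min over k of (A[2][0] + B[0][1] = 10 + 10 = 20, A[2][1] + B[1][1] = 9 + 5 = 14, A[2][2] + B[2][1] = 10 + -1 = 9) = 9 (attained at k = 2)
  C[2][2] = min over k of (A[2][0] + B[0][2] = 10 + 0 = 10, A[2][1] + B[1][2] = 9 + -5 = 4, A[2][2] + B[2][2] = 10 + 8 = 18) = 4 (attained at k = 1)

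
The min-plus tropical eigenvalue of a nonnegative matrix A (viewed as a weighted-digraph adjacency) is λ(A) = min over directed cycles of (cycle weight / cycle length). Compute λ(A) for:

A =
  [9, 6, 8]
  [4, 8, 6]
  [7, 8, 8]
λ(A) = 5

Enumerate directed cycles and compute their means (weight / length). Sample:
  cycle 0 → 0: weight = 9, length = 1, mean = 9/1 ≈ 9.000
  cycle 1 → 1: weight = 8, length = 1, mean = 8/1 ≈ 8.000
  cycle 2 → 2: weight = 8, length = 1, mean = 8/1 ≈ 8.000
  cycle 0 → 1 → 0: weight = 10, length = 2, mean = 10/2 ≈ 5.000
  cycle 0 → 2 → 0: weight = 15, length = 2, mean = 15/2 ≈ 7.500
  cycle 1 → 0 → 1: weight = 10, length = 2, mean = 10/2 ≈ 5.000
Minimum mean = 5.000, attained e.g. along the cycle 0 → 1 → 0 with weight 10 and length 2. So λ(A) = 10/2 = 5.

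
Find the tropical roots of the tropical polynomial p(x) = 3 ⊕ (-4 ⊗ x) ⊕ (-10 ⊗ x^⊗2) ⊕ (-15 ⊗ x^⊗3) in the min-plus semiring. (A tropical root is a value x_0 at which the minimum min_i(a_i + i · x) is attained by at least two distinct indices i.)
Roots: {5, 6, 7}

Each tropical root is a break point of the lower envelope of the lines y = a_i + i · x (there are 4 lines, with slopes 0, 1, ..., 3). Only the lines that attain the minimum somewhere contribute to roots; other lines are dominated. Here the surviving (envelope) indices are i = 3, i = 2, i = 1, i = 0.
Intersections between consecutive envelope lines give the roots: for adjacent envelope indices i < j the intersection is x = (a_i − a_j) / (j − i). Reading off the sorted break points: {5, 6, 7}.
Verification: at each break x_0, at least two indices attain the minimum of min_i(a_i + i · x_0).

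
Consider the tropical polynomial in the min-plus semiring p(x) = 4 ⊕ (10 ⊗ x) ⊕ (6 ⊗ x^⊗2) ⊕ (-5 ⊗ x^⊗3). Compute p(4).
p(4) = 4

A tropical monomial a ⊗ x^⊗i evaluates to a + i · x. Evaluating each term at x = 4:
  Term 0 contributes 4 + 0 · 4 = 4
  Term 1 contributes 10 + 1 · 4 = 14
  Term 2 contributes 6 + 2 · 4 = 14
  Term 3 contributes -5 + 3 · 4 = 7
p(4) = ⊕ of these = min[4, 14, 14, 7] = 4.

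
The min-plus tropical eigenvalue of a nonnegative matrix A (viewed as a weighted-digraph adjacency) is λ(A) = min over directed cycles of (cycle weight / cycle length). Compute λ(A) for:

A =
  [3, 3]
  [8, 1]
λ(A) = 1

Enumerate directed cycles and compute their means (weight / length). Sample:
  cycle 0 → 0: weight = 3, length = 1, mean = 3/1 ≈ 3.000
  cycle 1 → 1: weight = 1, length = 1, mean = 1/1 ≈ 1.000
  cycle 0 → 1 → 0: weight = 11, length = 2, mean = 11/2 ≈ 5.500
  cycle 1 → 0 → 1: weight = 11, length = 2, mean = 11/2 ≈ 5.500
Minimum mean = 1.000, attained e.g. along the cycle 1 → 1 with weight 1 and length 1. So λ(A) = 1/1 = 1.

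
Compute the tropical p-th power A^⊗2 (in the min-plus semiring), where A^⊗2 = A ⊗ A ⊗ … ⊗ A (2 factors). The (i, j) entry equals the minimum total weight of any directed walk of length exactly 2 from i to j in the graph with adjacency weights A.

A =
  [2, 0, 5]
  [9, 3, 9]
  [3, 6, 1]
A^⊗2 =
  [4, 2, 6]
  [11, 6, 10]
  [4, 3, 2]

Each entry (A^⊗2)_ij equals the minimum over all length-2 walks i = v_0 → v_1 → … → v_2 = j of Σ_t A[v_t][v_{t+1}]. For example, for (i, j) = (0, 2) we minimise over 3 possible intermediate vertex sequences; the minimum is 6, attained along the walk 0 → 2 → 2.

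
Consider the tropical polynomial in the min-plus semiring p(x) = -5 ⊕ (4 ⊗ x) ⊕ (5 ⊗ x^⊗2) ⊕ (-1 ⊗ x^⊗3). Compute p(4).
p(4) = -5

A tropical monomial a ⊗ x^⊗i evaluates to a + i · x. Evaluating each term at x = 4:
  Term 0 contributes -5 + 0 · 4 = -5
  Term 1 contributes 4 + 1 · 4 = 8
  Term 2 contributes 5 + 2 · 4 = 13
  Term 3 contributes -1 + 3 · 4 = 11
p(4) = ⊕ of these = min[-5, 8, 13, 11] = -5.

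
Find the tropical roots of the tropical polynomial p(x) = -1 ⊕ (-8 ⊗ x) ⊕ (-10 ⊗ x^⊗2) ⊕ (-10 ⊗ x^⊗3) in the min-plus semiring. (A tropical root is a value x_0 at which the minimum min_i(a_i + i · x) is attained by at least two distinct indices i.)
Roots: {0, 2, 7}

Each tropical root is a break point of the lower envelope of the lines y = a_i + i · x (there are 4 lines, with slopes 0, 1, ..., 3). Only the lines that attain the minimum somewhere contribute to roots; other lines are dominated. Here the surviving (envelope) indices are i = 3, i = 2, i = 1, i = 0.
Intersections between consecutive envelope lines give the roots: for adjacent envelope indices i < j the intersection is x = (a_i − a_j) / (j − i). Reading off the sorted break points: {0, 2, 7}.
Verification: at each break x_0, at least two indices attain the minimum of min_i(a_i + i · x_0).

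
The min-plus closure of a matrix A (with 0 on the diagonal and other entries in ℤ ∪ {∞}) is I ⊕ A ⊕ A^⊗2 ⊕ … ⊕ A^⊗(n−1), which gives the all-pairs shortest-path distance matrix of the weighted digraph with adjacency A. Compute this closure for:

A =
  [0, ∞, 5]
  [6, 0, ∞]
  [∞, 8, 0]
Closure =
  [0, 13, 5]
  [6, 0, 11]
  [14, 8, 0]

This is the Floyd-Warshall all-pairs shortest-path computation. For each intermediate vertex k = 0, 1, …, 2, update dist[i][j] ← min(dist[i][j], dist[i][k] + dist[k][j]). The final matrix gives, for each (i, j), the minimum total weight of any directed path from i to j (possibly empty when i = j).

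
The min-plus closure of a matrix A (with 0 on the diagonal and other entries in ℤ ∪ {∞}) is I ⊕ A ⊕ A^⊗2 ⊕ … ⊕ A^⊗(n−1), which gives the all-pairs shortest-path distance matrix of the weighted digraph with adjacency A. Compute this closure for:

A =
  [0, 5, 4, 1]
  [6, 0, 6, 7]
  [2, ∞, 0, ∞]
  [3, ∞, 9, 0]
Closure =
  [0, 5, 4, 1]
  [6, 0, 6, 7]
  [2, 7, 0, 3]
  [3, 8, 7, 0]

This is the Floyd-Warshall all-pairs shortest-path computation. For each intermediate vertex k = 0, 1, …, 3, update dist[i][j] ← min(dist[i][j], dist[i][k] + dist[k][j]). The final matrix gives, for each (i, j), the minimum total weight of any directed path from i to j (possibly empty when i = j).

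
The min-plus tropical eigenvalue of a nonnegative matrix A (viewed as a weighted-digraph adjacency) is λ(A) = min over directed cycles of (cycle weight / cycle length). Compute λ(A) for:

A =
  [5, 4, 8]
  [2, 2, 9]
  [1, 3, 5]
λ(A) = 2

Enumerate directed cycles and compute their means (weight / length). Sample:
  cycle 0 → 0: weight = 5, length = 1, mean = 5/1 ≈ 5.000
  cycle 1 → 1: weight = 2, length = 1, mean = 2/1 ≈ 2.000
  cycle 2 → 2: weight = 5, length = 1, mean = 5/1 ≈ 5.000
  cycle 0 → 1 → 0: weight = 6, length = 2, mean = 6/2 ≈ 3.000
  cycle 0 → 2 → 0: weight = 9, length = 2, mean = 9/2 ≈ 4.500
  cycle 1 → 0 → 1: weight = 6, length = 2, mean = 6/2 ≈ 3.000
Minimum mean = 2.000, attained e.g. along the cycle 1 → 1 with weight 2 and length 1. So λ(A) = 2/1 = 2.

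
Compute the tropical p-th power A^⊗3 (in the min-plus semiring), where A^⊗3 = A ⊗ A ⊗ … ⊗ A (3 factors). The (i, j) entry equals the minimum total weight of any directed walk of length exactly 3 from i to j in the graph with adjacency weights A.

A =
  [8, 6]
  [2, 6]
A^⊗3 =
  [14, 14]
  [10, 14]

Each entry (A^⊗3)_ij equals the minimum over all length-3 walks i = v_0 → v_1 → … → v_3 = j of Σ_t A[v_t][v_{t+1}]. For example, for (i, j) = (0, 1) we minimise over 4 possible intermediate vertex sequences; the minimum is 14, attained along the walk 0 → 1 → 0 → 1.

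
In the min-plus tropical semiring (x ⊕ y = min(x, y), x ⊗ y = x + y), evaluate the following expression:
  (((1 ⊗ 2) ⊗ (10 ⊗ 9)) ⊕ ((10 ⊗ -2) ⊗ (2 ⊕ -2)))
(((1 ⊗ 2) ⊗ (10 ⊗ 9)) ⊕ ((10 ⊗ -2) ⊗ (2 ⊕ -2))) = 6

Expand innermost to outermost. Recall ⊕ takes the minimum of its arguments and ⊗ takes their sum. Working out the expression (((1 ⊗ 2) ⊗ (10 ⊗ 9)) ⊕ ((10 ⊗ -2) ⊗ (2 ⊕ -2))) gives 6.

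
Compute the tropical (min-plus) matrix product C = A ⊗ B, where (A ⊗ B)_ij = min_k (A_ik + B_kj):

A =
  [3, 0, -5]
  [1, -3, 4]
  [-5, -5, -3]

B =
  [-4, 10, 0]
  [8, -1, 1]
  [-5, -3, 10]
A ⊗ B =
  [-10, -8, 1]
  [-3, -4, -2]
  [-9, -6, -5]

Apply the min-plus product entry-by-entry:
  C[0][0] = min over k of (A[0][0] + B[0][0] = 3 + -4 = -1, A[0][1] + B[1][0] = 0 + 8 = 8, A[0][2] + B[2][0] = -5 + -5 = -10) = -10 (attained at k = 2)
  C[0][1] = min over k of (A[0][0] + B[0][1] = 3 + 10 = 13, A[0][1] + B[1][1] = 0 + -1 = -1, A[0][2] + B[2][1] = -5 + -3 = -8) = -8 (attained at k = 2)
  C[0][2] = min over k of (A[0][0] + B[0][2] = 3 + 0 = 3, A[0][1] + B[1][2] = 0 + 1 = 1, A[0][2] + B[2][2] = -5 + 10 = 5) = 1 (attained at k = 1)
  C[1][0] = min over k of (A[1][0] + B[0][0] = 1 + -4 = -3, A[1][1] + B[1][0] = -3 + 8 = 5, A[1][2] + B[2][0] = 4 + -5 = -1) = -3 (attained at k = 0)
  C[1][1] = min over k of (A[1][0] + B[0][1] = 1 + 10 = 11, A[1][1] + B[1][1] = -3 + -1 = -4, A[1][2] + B[2][1] = 4 + -3 = 1) = -4 (attained at k = 1)
  C[1][2] = min over k of (A[1][0] + B[0][2] = 1 + 0 = 1, A[1][1] + B[1][2] = -3 + 1 = -2, A[1][2] + B[2][2] = 4 + 10 = 14) = -2 (attained at k = 1)
  C[2][0] = min over k of (A[2][0] + B[0][0] = -5 + -4 = -9, A[2][1] + B[1][0] = -5 + 8 = 3, A[2][2] + B[2][0] = -3 + -5 = -8) = -9 (attained at k = 0)
  C[2][1] = min over k of (A[2][0] + B[0][1] = -5 + 10 = 5, A[2][1] + B[1][1] = -5 + -1 = -6, A[2][2] + B[2][1] = -3 + -3 = -6) = -6 (attained at k = 1)
  C[2][2] = min over k of (A[2][0] + B[0][2] = -5 + 0 = -5, A[2][1] + B[1][2] = -5 + 1 = -4, A[2][2] + B[2][2] = -3 + 10 = 7) = -5 (attained at k = 0)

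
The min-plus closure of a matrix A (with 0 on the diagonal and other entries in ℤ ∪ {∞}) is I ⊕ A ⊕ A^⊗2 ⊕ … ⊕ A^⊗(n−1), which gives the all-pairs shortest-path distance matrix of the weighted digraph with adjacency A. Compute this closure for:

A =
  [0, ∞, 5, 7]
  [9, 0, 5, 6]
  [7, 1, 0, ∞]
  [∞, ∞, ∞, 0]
Closure =
  [0, 6, 5, 7]
  [9, 0, 5, 6]
  [7, 1, 0, 7]
  [∞, ∞, ∞, 0]

This is the Floyd-Warshall all-pairs shortest-path computation. For each intermediate vertex k = 0, 1, …, 3, update dist[i][j] ← min(dist[i][j], dist[i][k] + dist[k][j]). The final matrix gives, for each (i, j), the minimum total weight of any directed path from i to j (possibly empty when i = j).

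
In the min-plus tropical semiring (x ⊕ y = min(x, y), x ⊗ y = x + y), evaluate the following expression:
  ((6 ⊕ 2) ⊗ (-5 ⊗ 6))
((6 ⊕ 2) ⊗ (-5 ⊗ 6)) = 3

Expand innermost to outermost. Recall ⊕ takes the minimum of its arguments and ⊗ takes their sum. Working out the expression ((6 ⊕ 2) ⊗ (-5 ⊗ 6)) gives 3.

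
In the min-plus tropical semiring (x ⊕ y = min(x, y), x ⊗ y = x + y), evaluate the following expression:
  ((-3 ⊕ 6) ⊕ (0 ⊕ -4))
((-3 ⊕ 6) ⊕ (0 ⊕ -4)) = -4

Expand innermost to outermost. Recall ⊕ takes the minimum of its arguments and ⊗ takes their sum. Working out the expression ((-3 ⊕ 6) ⊕ (0 ⊕ -4)) gives -4.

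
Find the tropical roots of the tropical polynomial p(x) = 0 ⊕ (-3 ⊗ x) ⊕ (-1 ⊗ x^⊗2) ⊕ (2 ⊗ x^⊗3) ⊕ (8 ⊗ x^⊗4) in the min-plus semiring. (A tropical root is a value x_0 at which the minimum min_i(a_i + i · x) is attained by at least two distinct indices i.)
Roots: {-6, -3, -2, 3}

Each tropical root is a break point of the lower envelope of the lines y = a_i + i · x (there are 5 lines, with slopes 0, 1, ..., 4). Only the lines that attain the minimum somewhere contribute to roots; other lines are dominated. Here the surviving (envelope) indices are i = 4, i = 3, i = 2, i = 1, i = 0.
Intersections between consecutive envelope lines give the roots: for adjacent envelope indices i < j the intersection is x = (a_i − a_j) / (j − i). Reading off the sorted break points: {-6, -3, -2, 3}.
Verification: at each break x_0, at least two indices attain the minimum of min_i(a_i + i · x_0).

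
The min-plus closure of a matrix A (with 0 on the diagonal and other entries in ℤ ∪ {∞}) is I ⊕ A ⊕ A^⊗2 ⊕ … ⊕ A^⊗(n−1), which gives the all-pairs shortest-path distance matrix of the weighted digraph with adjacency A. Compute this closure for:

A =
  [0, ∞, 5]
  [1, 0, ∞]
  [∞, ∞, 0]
Closure =
  [0, ∞, 5]
  [1, 0, 6]
  [∞, ∞, 0]

This is the Floyd-Warshall all-pairs shortest-path computation. For each intermediate vertex k = 0, 1, …, 2, update dist[i][j] ← min(dist[i][j], dist[i][k] + dist[k][j]). The final matrix gives, for each (i, j), the minimum total weight of any directed path from i to j (possibly empty when i = j).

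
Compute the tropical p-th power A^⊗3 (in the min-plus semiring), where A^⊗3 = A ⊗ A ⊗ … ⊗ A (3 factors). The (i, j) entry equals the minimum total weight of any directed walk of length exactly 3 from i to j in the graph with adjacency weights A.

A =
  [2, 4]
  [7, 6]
A^⊗3 =
  [6, 8]
  [11, 13]

Each entry (A^⊗3)_ij equals the minimum over all length-3 walks i = v_0 → v_1 → … → v_3 = j of Σ_t A[v_t][v_{t+1}]. For example, for (i, j) = (0, 1) we minimise over 4 possible intermediate vertex sequences; the minimum is 8, attained along the walk 0 → 0 → 0 → 1.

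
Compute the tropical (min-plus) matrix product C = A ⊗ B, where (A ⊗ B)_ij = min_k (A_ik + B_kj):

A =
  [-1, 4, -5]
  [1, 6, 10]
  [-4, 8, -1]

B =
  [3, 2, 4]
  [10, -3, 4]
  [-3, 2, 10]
A ⊗ B =
  [-8, -3, 3]
  [4, 3, 5]
  [-4, -2, 0]

Apply the min-plus product entry-by-entry:
  C[0][0] = min over k of (A[0][0] + B[0][0] = -1 + 3 = 2, A[0][1] + B[1][0] = 4 + 10 = 14, A[0][2] + B[2][0] = -5 + -3 = -8) = -8 (attained at k = 2)
  C[0][1] = min over k of (A[0][0] + B[0][1] = -1 + 2 = 1, A[0][1] + B[1][1] = 4 + -3 = 1, A[0][2] + B[2][1] = -5 + 2 = -3) = -3 (attained at k = 2)
  C[0][2] = min over k of (A[0][0] + B[0][2] = -1 + 4 = 3, A[0][1] + B[1][2] = 4 + 4 = 8, A[0][2] + B[2][2] = -5 + 10 = 5) = 3 (attained at k = 0)
  C[1][0] = min over k of (A[1][0] + B[0][0] = 1 + 3 = 4, A[1][1] + B[1][0] = 6 + 10 = 16, A[1][2] + B[2][0] = 10 + -3 = 7) = 4 (attained at k = 0)
  C[1][1] = min over k of (A[1][0] + B[0][1] = 1 + 2 = 3, A[1][1] + B[1][1] = 6 + -3 = 3, A[1][2] + B[2][1] = 10 + 2 = 12) = 3 (attained at k = 0)
  C[1][2] = min over k of (A[1][0] + B[0][2] = 1 + 4 = 5, A[1][1] + B[1][2] = 6 + 4 = 10, A[1][2] + B[2][2] = 10 + 10 = 20) = 5 (attained at k = 0)
  C[2][0] = min over k of (A[2][0] + B[0][0] = -4 + 3 = -1, A[2][1] + B[1][0] = 8 + 10 = 18, A[2][2] + B[2][0] = -1 + -3 = -4) = -4 (attained at k = 2)
  C[2][1] = min over k of (A[2][0] + B[0][1] = -4 + 2 = -2, A[2][1] + B[1][1] = 8 + -3 = 5, A[2][2] + B[2][1] = -1 + 2 = 1) = -2 (attained at k = 0)
  C[2][2] = min over k of (A[2][0] + B[0][2] = -4 + 4 = 0, A[2][1] + B[1][2] = 8 + 4 = 12, A[2][2] + B[2][2] = -1 + 10 = 9) = 0 (attained at k = 0)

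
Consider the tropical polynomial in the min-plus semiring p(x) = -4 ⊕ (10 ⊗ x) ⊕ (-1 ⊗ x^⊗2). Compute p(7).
p(7) = -4

A tropical monomial a ⊗ x^⊗i evaluates to a + i · x. Evaluating each term at x = 7:
  Term 0 contributes -4 + 0 · 7 = -4
  Term 1 contributes 10 + 1 · 7 = 17
  Term 2 contributes -1 + 2 · 7 = 13
p(7) = ⊕ of these = min[-4, 17, 13] = -4.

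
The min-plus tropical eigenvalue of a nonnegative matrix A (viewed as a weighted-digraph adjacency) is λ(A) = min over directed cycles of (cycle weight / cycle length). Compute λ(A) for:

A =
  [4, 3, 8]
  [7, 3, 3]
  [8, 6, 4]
λ(A) = 3

Enumerate directed cycles and compute their means (weight / length). Sample:
  cycle 0 → 0: weight = 4, length = 1, mean = 4/1 ≈ 4.000
  cycle 1 → 1: weight = 3, length = 1, mean = 3/1 ≈ 3.000
  cycle 2 → 2: weight = 4, length = 1, mean = 4/1 ≈ 4.000
  cycle 0 → 1 → 0: weight = 10, length = 2, mean = 10/2 ≈ 5.000
  cycle 0 → 2 → 0: weight = 16, length = 2, mean = 16/2 ≈ 8.000
  cycle 1 → 0 → 1: weight = 10, length = 2, mean = 10/2 ≈ 5.000
Minimum mean = 3.000, attained e.g. along the cycle 1 → 1 with weight 3 and length 1. So λ(A) = 3/1 = 3.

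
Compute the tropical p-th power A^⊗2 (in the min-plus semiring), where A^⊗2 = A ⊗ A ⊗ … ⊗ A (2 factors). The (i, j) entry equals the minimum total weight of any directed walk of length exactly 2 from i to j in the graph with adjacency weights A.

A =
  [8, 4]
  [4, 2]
A^⊗2 =
  [8, 6]
  [6, 4]

Each entry (A^⊗2)_ij equals the minimum over all length-2 walks i = v_0 → v_1 → … → v_2 = j of Σ_t A[v_t][v_{t+1}]. For example, for (i, j) = (0, 1) we minimise over 2 possible intermediate vertex sequences; the minimum is 6, attained along the walk 0 → 1 → 1.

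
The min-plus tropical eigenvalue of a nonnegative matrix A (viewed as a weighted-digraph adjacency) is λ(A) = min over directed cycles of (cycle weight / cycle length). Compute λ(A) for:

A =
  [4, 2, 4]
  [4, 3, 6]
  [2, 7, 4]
λ(A) = 3

Enumerate directed cycles and compute their means (weight / length). Sample:
  cycle 0 → 0: weight = 4, length = 1, mean = 4/1 ≈ 4.000
  cycle 1 → 1: weight = 3, length = 1, mean = 3/1 ≈ 3.000
  cycle 2 → 2: weight = 4, length = 1, mean = 4/1 ≈ 4.000
  cycle 0 → 1 → 0: weight = 6, length = 2, mean = 6/2 ≈ 3.000
  cycle 0 → 2 → 0: weight = 6, length = 2, mean = 6/2 ≈ 3.000
  cycle 1 → 0 → 1: weight = 6, length = 2, mean = 6/2 ≈ 3.000
Minimum mean = 3.000, attained e.g. along the cycle 1 → 1 with weight 3 and length 1. So λ(A) = 3/1 = 3.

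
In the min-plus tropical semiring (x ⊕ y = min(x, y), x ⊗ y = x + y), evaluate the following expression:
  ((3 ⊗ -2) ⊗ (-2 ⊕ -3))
((3 ⊗ -2) ⊗ (-2 ⊕ -3)) = -2

Expand innermost to outermost. Recall ⊕ takes the minimum of its arguments and ⊗ takes their sum. Working out the expression ((3 ⊗ -2) ⊗ (-2 ⊕ -3)) gives -2.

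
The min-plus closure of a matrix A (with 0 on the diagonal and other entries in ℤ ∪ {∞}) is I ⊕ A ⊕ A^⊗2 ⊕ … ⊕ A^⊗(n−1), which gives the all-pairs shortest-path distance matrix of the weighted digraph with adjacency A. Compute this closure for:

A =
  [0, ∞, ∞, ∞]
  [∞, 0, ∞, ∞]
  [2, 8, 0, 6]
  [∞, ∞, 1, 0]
Closure =
  [0, ∞, ∞, ∞]
  [∞, 0, ∞, ∞]
  [2, 8, 0, 6]
  [3, 9, 1, 0]

This is the Floyd-Warshall all-pairs shortest-path computation. For each intermediate vertex k = 0, 1, …, 3, update dist[i][j] ← min(dist[i][j], dist[i][k] + dist[k][j]). The final matrix gives, for each (i, j), the minimum total weight of any directed path from i to j (possibly empty when i = j).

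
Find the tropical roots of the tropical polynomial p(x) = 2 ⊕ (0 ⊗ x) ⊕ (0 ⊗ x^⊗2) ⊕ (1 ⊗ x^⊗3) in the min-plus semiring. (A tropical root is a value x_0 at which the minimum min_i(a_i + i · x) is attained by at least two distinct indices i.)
Roots: {-1, 0, 2}

Each tropical root is a break point of the lower envelope of the lines y = a_i + i · x (there are 4 lines, with slopes 0, 1, ..., 3). Only the lines that attain the minimum somewhere contribute to roots; other lines are dominated. Here the surviving (envelope) indices are i = 3, i = 2, i = 1, i = 0.
Intersections between consecutive envelope lines give the roots: for adjacent envelope indices i < j the intersection is x = (a_i − a_j) / (j − i). Reading off the sorted break points: {-1, 0, 2}.
Verification: at each break x_0, at least two indices attain the minimum of min_i(a_i + i · x_0).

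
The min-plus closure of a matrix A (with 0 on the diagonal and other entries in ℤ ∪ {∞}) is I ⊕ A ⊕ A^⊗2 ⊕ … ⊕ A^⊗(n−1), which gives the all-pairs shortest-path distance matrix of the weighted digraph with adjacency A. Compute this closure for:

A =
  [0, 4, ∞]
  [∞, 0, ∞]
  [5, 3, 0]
Closure =
  [0, 4, ∞]
  [∞, 0, ∞]
  [5, 3, 0]

This is the Floyd-Warshall all-pairs shortest-path computation. For each intermediate vertex k = 0, 1, …, 2, update dist[i][j] ← min(dist[i][j], dist[i][k] + dist[k][j]). The final matrix gives, for each (i, j), the minimum total weight of any directed path from i to j (possibly empty when i = j).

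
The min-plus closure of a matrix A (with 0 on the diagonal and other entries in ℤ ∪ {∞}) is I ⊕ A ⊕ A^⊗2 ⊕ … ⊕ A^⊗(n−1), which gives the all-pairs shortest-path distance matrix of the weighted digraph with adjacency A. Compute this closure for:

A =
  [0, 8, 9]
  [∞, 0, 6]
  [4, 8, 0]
Closure =
  [0, 8, 9]
  [10, 0, 6]
  [4, 8, 0]

This is the Floyd-Warshall all-pairs shortest-path computation. For each intermediate vertex k = 0, 1, …, 2, update dist[i][j] ← min(dist[i][j], dist[i][k] + dist[k][j]). The final matrix gives, for each (i, j), the minimum total weight of any directed path from i to j (possibly empty when i = j).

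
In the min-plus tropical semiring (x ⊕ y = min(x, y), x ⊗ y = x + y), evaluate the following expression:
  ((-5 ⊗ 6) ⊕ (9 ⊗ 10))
((-5 ⊗ 6) ⊕ (9 ⊗ 10)) = 1

Expand innermost to outermost. Recall ⊕ takes the minimum of its arguments and ⊗ takes their sum. Working out the expression ((-5 ⊗ 6) ⊕ (9 ⊗ 10)) gives 1.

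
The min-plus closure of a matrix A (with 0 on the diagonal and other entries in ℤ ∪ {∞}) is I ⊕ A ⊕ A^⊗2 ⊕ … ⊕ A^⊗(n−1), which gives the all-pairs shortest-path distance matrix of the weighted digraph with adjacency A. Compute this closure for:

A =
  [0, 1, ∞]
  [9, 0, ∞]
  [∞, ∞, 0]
Closure =
  [0, 1, ∞]
  [9, 0, ∞]
  [∞, ∞, 0]

This is the Floyd-Warshall all-pairs shortest-path computation. For each intermediate vertex k = 0, 1, …, 2, update dist[i][j] ← min(dist[i][j], dist[i][k] + dist[k][j]). The final matrix gives, for each (i, j), the minimum total weight of any directed path from i to j (possibly empty when i = j).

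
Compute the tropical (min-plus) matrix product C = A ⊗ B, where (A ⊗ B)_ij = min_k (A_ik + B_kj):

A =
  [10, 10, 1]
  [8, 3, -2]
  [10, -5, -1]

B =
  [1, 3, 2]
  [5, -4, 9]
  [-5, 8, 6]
A ⊗ B =
  [-4, 6, 7]
  [-7, -1, 4]
  [-6, -9, 4]

Apply the min-plus product entry-by-entry:
  C[0][0] = min over k of (A[0][0] + B[0][0] = 10 + 1 = 11, A[0][1] + B[1][0] = 10 + 5 = 15, A[0][2] + B[2][0] = 1 + -5 = -4) = -4 (attained at k = 2)
  C[0][1] = min over k of (A[0][0] + B[0][1] = 10 + 3 = 13, A[0][1] + B[1][1] = 10 + -4 = 6, A[0][2] + B[2][1] = 1 + 8 = 9) = 6 (attained at k = 1)
  C[0][2] = min over k of (A[0][0] + B[0][2] = 10 + 2 = 12, A[0][1] + B[1][2] = 10 + 9 = 19, A[0][2] + B[2][2] = 1 + 6 = 7) = 7 (attained at k = 2)
  C[1][0] = min over k of (A[1][0] + B[0][0] = 8 + 1 = 9, A[1][1] + B[1][0] = 3 + 5 = 8, A[1][2] + B[2][0] = -2 + -5 = -7) = -7 (attained at k = 2)
  C[1][1] = min over k of (A[1][0] + B[0][1] = 8 + 3 = 11, A[1][1] + B[1][1] = 3 + -4 = -1, A[1][2] + B[2][1] = -2 + 8 = 6) = -1 (attained at k = 1)
  C[1][2] = min over k of (A[1][0] + B[0][2] = 8 + 2 = 10, A[1][1] + B[1][2] = 3 + 9 = 12, A[1][2] + B[2][2] = -2 + 6 = 4) = 4 (attained at k = 2)
  C[2][0] = min over k of (A[2][0] + B[0][0] = 10 + 1 = 11, A[2][1] + B[1][0] = -5 + 5 = 0, A[2][2] + B[2][0] = -1 + -5 = -6) = -6 (attained at k = 2)
  C[2][1] = min over k of (A[2][0] + B[0][1] = 10 + 3 = 13, A[2][1] + B[1][1] = -5 + -4 = -9, A[2][2] + B[2][1] = -1 + 8 = 7) = -9 (attained at k = 1)
  C[2][2] = min over k of (A[2][0] + B[0][2] = 10 + 2 = 12, A[2][1] + B[1][2] = -5 + 9 = 4, A[2][2] + B[2][2] = -1 + 6 = 5) = 4 (attained at k = 1)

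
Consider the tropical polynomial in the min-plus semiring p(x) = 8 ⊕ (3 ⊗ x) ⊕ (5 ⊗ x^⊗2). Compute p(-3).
p(-3) = -1

A tropical monomial a ⊗ x^⊗i evaluates to a + i · x. Evaluating each term at x = -3:
  Term 0 contributes 8 + 0 · -3 = 8
  Term 1 contributes 3 + 1 · -3 = 0
  Term 2 contributes 5 + 2 · -3 = -1
p(-3) = ⊕ of these = min[8, 0, -1] = -1.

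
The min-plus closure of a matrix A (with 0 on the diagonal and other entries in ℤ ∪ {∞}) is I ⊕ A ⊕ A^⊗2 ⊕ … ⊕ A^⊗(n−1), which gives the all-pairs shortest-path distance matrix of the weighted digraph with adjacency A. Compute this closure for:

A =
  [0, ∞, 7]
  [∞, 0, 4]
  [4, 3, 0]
Closure =
  [0, 10, 7]
  [8, 0, 4]
  [4, 3, 0]

This is the Floyd-Warshall all-pairs shortest-path computation. For each intermediate vertex k = 0, 1, …, 2, update dist[i][j] ← min(dist[i][j], dist[i][k] + dist[k][j]). The final matrix gives, for each (i, j), the minimum total weight of any directed path from i to j (possibly empty when i = j).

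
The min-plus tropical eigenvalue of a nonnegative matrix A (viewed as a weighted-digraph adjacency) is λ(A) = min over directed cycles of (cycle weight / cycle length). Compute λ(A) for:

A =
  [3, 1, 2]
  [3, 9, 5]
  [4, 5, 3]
λ(A) = 2

Enumerate directed cycles and compute their means (weight / length). Sample:
  cycle 0 → 0: weight = 3, length = 1, mean = 3/1 ≈ 3.000
  cycle 1 → 1: weight = 9, length = 1, mean = 9/1 ≈ 9.000
  cycle 2 → 2: weight = 3, length = 1, mean = 3/1 ≈ 3.000
  cycle 0 → 1 → 0: weight = 4, length = 2, mean = 4/2 ≈ 2.000
  cycle 0 → 2 → 0: weight = 6, length = 2, mean = 6/2 ≈ 3.000
  cycle 1 → 0 → 1: weight = 4, length = 2, mean = 4/2 ≈ 2.000
Minimum mean = 2.000, attained e.g. along the cycle 0 → 1 → 0 with weight 4 and length 2. So λ(A) = 4/2 = 2.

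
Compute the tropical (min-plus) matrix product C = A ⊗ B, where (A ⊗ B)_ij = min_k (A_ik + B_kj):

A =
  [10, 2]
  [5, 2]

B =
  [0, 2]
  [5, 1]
A ⊗ B =
  [7, 3]
  [5, 3]

Apply the min-plus product entry-by-entry:
  C[0][0] = min over k of (A[0][0] + B[0][0] = 10 + 0 = 10, A[0][1] + B[1][0] = 2 + 5 = 7) = 7 (attained at k = 1)
  C[0][1] = min over k of (A[0][0] + B[0][1] = 10 + 2 = 12, A[0][1] + B[1][1] = 2 + 1 = 3) = 3 (attained at k = 1)
  C[1][0] = min over k of (A[1][0] + B[0][0] = 5 + 0 = 5, A[1][1] + B[1][0] = 2 + 5 = 7) = 5 (attained at k = 0)
  C[1][1] = min over k of (A[1][0] + B[0][1] = 5 + 2 = 7, A[1][1] + B[1][1] = 2 + 1 = 3) = 3 (attained at k = 1)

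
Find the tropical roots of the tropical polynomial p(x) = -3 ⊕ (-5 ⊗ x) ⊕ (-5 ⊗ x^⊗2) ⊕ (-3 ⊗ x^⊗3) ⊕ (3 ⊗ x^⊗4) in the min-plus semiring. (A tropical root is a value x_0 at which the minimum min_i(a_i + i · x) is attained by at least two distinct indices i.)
Roots: {-6, -2, 0, 2}

Each tropical root is a break point of the lower envelope of the lines y = a_i + i · x (there are 5 lines, with slopes 0, 1, ..., 4). Only the lines that attain the minimum somewhere contribute to roots; other lines are dominated. Here the surviving (envelope) indices are i = 4, i = 3, i = 2, i = 1, i = 0.
Intersections between consecutive envelope lines give the roots: for adjacent envelope indices i < j the intersection is x = (a_i − a_j) / (j − i). Reading off the sorted break points: {-6, -2, 0, 2}.
Verification: at each break x_0, at least two indices attain the minimum of min_i(a_i + i · x_0).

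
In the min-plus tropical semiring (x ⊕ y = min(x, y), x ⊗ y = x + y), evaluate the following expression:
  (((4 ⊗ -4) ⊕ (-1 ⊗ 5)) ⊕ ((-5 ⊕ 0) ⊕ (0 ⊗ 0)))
(((4 ⊗ -4) ⊕ (-1 ⊗ 5)) ⊕ ((-5 ⊕ 0) ⊕ (0 ⊗ 0))) = -5

Expand innermost to outermost. Recall ⊕ takes the minimum of its arguments and ⊗ takes their sum. Working out the expression (((4 ⊗ -4) ⊕ (-1 ⊗ 5)) ⊕ ((-5 ⊕ 0) ⊕ (0 ⊗ 0))) gives -5.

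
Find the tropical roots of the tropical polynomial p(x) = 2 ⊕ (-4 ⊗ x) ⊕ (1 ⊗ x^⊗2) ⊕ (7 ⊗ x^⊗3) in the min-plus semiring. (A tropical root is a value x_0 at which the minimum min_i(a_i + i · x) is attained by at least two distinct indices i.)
Roots: {-6, -5, 6}

Each tropical root is a break point of the lower envelope of the lines y = a_i + i · x (there are 4 lines, with slopes 0, 1, ..., 3). Only the lines that attain the minimum somewhere contribute to roots; other lines are dominated. Here the surviving (envelope) indices are i = 3, i = 2, i = 1, i = 0.
Intersections between consecutive envelope lines give the roots: for adjacent envelope indices i < j the intersection is x = (a_i − a_j) / (j − i). Reading off the sorted break points: {-6, -5, 6}.
Verification: at each break x_0, at least two indices attain the minimum of min_i(a_i + i · x_0).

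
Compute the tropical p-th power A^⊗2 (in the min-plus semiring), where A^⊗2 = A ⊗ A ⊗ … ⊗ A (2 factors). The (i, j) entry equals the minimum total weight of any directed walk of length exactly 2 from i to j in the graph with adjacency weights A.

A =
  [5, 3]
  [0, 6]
A^⊗2 =
  [3, 8]
  [5, 3]

Each entry (A^⊗2)_ij equals the minimum over all length-2 walks i = v_0 → v_1 → … → v_2 = j of Σ_t A[v_t][v_{t+1}]. For example, for (i, j) = (0, 1) we minimise over 2 possible intermediate vertex sequences; the minimum is 8, attained along the walk 0 → 0 → 1.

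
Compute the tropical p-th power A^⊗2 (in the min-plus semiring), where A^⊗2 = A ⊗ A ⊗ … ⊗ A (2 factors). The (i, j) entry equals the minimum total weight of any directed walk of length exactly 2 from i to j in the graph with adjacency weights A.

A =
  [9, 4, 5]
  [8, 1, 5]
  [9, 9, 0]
A^⊗2 =
  [12, 5, 5]
  [9, 2, 5]
  [9, 9, 0]

Each entry (A^⊗2)_ij equals the minimum over all length-2 walks i = v_0 → v_1 → … → v_2 = j of Σ_t A[v_t][v_{t+1}]. For example, for (i, j) = (0, 2) we minimise over 3 possible intermediate vertex sequences; the minimum is 5, attained along the walk 0 → 2 → 2.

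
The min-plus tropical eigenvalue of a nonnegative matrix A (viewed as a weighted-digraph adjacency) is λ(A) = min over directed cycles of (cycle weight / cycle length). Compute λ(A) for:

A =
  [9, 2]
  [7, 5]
λ(A) = 9/2

Enumerate directed cycles and compute their means (weight / length). Sample:
  cycle 0 → 0: weight = 9, length = 1, mean = 9/1 ≈ 9.000
  cycle 1 → 1: weight = 5, length = 1, mean = 5/1 ≈ 5.000
  cycle 0 → 1 → 0: weight = 9, length = 2, mean = 9/2 ≈ 4.500
  cycle 1 → 0 → 1: weight = 9, length = 2, mean = 9/2 ≈ 4.500
Minimum mean = 4.500, attained e.g. along the cycle 0 → 1 → 0 with weight 9 and length 2. So λ(A) = 9/2 = 9/2.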